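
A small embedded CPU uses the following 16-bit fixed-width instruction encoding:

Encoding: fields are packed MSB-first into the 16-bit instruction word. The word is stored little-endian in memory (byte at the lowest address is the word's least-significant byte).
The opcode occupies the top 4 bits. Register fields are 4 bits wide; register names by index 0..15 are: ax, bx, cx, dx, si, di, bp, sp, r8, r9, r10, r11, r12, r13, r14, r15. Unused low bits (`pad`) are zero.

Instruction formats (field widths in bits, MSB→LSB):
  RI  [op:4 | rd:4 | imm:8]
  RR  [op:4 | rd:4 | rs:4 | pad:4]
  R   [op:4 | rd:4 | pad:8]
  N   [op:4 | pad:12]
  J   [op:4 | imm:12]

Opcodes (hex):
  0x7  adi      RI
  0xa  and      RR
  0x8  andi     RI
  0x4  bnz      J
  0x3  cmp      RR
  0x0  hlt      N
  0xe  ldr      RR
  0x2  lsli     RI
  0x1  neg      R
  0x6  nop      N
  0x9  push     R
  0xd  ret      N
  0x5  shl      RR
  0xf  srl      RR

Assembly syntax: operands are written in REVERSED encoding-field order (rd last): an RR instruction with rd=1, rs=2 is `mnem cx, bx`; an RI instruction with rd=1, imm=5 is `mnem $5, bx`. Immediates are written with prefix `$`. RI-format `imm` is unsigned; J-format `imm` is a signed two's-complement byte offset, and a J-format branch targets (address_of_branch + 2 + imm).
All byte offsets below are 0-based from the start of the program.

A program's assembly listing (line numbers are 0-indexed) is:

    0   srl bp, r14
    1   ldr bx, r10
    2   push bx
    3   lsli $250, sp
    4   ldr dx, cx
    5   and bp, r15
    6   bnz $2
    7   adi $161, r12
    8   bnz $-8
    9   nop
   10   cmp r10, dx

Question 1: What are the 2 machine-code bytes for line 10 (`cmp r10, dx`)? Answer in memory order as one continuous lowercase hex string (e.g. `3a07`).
a033

10. cmp fields op=0x3:4|rd=3:4|rs=10:4|pad=0:4 → word 33a0h → a0 33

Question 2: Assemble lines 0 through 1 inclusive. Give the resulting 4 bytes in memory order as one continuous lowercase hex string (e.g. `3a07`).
60fe10ea

0. srl fields op=0xf:4|rd=14:4|rs=6:4|pad=0:4 → word fe60h → 60 fe
1. ldr fields op=0xe:4|rd=10:4|rs=1:4|pad=0:4 → word ea10h → 10 ea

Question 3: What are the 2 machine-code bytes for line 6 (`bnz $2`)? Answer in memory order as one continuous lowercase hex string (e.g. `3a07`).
0240

6. bnz fields op=0x4:4|imm=2:12 → word 4002h → 02 40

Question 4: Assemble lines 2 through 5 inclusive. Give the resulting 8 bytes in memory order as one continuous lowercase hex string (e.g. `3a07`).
0091fa2730e260af

2. push fields op=0x9:4|rd=1:4|pad=0:8 → word 9100h → 00 91
3. lsli fields op=0x2:4|rd=7:4|imm=250:8 → word 27fah → fa 27
4. ldr fields op=0xe:4|rd=2:4|rs=3:4|pad=0:4 → word e230h → 30 e2
5. and fields op=0xa:4|rd=15:4|rs=6:4|pad=0:4 → word af60h → 60 af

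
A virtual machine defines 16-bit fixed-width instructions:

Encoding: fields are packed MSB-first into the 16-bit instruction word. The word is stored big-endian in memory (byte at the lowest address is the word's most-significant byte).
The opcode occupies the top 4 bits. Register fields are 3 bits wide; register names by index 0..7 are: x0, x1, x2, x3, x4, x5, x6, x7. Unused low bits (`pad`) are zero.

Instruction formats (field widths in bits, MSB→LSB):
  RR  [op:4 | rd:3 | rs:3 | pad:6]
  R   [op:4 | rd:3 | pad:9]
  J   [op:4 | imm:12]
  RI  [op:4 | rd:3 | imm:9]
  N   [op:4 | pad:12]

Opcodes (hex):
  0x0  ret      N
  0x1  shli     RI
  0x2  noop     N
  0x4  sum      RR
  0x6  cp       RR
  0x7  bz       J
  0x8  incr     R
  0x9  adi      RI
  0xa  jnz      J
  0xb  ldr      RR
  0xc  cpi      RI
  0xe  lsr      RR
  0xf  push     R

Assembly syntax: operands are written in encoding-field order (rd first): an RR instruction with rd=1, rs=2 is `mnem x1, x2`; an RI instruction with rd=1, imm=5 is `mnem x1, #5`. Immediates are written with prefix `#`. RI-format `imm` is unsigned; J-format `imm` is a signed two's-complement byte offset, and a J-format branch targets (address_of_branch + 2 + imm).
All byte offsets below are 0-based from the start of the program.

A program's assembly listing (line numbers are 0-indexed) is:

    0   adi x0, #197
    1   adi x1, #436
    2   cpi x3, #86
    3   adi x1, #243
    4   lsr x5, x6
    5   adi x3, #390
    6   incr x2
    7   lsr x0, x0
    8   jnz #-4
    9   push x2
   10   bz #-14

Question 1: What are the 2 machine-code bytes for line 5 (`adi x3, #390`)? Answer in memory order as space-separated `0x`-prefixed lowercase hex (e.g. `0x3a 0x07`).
L5: adi op=0x9:4|rd=3:3|imm=390:9 ⇒ 0x9786 ⇒ big 97 86

0x97 0x86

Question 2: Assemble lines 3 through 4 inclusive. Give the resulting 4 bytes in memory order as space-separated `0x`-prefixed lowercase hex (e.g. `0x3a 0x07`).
0x92 0xf3 0xeb 0x80

L3: adi op=0x9:4|rd=1:3|imm=243:9 ⇒ 0x92f3 ⇒ big 92 f3
L4: lsr op=0xe:4|rd=5:3|rs=6:3|pad=0:6 ⇒ 0xeb80 ⇒ big eb 80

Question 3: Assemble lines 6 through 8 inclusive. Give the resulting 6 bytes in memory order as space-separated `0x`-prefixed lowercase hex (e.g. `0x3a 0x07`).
L6: incr op=0x8:4|rd=2:3|pad=0:9 ⇒ 0x8400 ⇒ big 84 00
L7: lsr op=0xe:4|rd=0:3|rs=0:3|pad=0:6 ⇒ 0xe000 ⇒ big e0 00
L8: jnz op=0xa:4|imm=-4:12 ⇒ 0xaffc ⇒ big af fc

0x84 0x00 0xe0 0x00 0xaf 0xfc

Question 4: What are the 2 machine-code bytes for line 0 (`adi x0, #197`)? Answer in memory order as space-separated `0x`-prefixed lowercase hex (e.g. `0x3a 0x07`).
L0: adi op=0x9:4|rd=0:3|imm=197:9 ⇒ 0x90c5 ⇒ big 90 c5

0x90 0xc5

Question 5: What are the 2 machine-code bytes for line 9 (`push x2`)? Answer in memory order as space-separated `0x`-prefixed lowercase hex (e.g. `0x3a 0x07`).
9. push fields op=0xf:4|rd=2:3|pad=0:9 → word f400h → f4 00

0xf4 0x00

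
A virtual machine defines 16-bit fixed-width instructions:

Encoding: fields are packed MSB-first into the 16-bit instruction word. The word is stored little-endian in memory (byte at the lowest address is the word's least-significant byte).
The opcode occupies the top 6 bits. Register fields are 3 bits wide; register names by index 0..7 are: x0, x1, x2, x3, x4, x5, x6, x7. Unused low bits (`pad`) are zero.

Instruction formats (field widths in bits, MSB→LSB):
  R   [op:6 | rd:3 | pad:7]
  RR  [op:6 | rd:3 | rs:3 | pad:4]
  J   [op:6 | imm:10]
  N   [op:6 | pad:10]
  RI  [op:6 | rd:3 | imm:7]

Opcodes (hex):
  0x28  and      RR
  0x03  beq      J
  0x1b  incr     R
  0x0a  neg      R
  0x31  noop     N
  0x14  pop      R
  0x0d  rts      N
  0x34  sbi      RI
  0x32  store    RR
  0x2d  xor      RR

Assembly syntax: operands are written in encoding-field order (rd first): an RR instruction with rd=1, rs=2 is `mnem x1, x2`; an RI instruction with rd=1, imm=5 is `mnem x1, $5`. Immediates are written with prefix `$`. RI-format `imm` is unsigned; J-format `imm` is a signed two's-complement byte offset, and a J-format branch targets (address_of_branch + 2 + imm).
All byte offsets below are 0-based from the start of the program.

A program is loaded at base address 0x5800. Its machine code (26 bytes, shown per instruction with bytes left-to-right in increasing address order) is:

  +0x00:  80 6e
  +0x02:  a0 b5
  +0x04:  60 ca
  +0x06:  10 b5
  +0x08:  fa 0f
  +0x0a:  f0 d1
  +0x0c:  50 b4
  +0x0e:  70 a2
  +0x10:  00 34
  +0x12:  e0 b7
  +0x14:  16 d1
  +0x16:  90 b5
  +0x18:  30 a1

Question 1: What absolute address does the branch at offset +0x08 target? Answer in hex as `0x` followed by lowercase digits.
off 0x08: read fa 0f as little → 0x0ffa
  op=0x0ffa>>10=0x3 ⇒ beq (J)
  imm@[9:0]=0x3fa (s10→-6) ⇒ $-6
  target = base 0x5800 + off 0x08 + 2 + imm -6 = 0x5804

0x5804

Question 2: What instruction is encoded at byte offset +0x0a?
sbi x3, $112

[0a] f0 d1 → 0xd1f0
  opcode bits[15:10]=0x34: sbi/RI
  rd@[9:7]=0x3 ⇒ x3
  imm@[6:0]=0x70 ⇒ $112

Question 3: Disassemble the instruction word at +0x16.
@+16  little-endian(90 b5) = 0xb590
  op=0xb590>>10=0x2d ⇒ xor (RR)
  [9:7] rd=3 = x3
  [6:4] rs=1 = x1

xor x3, x1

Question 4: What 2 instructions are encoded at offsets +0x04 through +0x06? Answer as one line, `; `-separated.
store x4, x6; xor x2, x1

@+04  little-endian(60 ca) = 0xca60
  opcode bits[15:10]=0x32: store/RR
  rd@[9:7]=0x4 ⇒ x4
  rs@[6:4]=0x6 ⇒ x6
@+06  little-endian(10 b5) = 0xb510
  opcode bits[15:10]=0x2d: xor/RR
  rd@[9:7]=0x2 ⇒ x2
  rs@[6:4]=0x1 ⇒ x1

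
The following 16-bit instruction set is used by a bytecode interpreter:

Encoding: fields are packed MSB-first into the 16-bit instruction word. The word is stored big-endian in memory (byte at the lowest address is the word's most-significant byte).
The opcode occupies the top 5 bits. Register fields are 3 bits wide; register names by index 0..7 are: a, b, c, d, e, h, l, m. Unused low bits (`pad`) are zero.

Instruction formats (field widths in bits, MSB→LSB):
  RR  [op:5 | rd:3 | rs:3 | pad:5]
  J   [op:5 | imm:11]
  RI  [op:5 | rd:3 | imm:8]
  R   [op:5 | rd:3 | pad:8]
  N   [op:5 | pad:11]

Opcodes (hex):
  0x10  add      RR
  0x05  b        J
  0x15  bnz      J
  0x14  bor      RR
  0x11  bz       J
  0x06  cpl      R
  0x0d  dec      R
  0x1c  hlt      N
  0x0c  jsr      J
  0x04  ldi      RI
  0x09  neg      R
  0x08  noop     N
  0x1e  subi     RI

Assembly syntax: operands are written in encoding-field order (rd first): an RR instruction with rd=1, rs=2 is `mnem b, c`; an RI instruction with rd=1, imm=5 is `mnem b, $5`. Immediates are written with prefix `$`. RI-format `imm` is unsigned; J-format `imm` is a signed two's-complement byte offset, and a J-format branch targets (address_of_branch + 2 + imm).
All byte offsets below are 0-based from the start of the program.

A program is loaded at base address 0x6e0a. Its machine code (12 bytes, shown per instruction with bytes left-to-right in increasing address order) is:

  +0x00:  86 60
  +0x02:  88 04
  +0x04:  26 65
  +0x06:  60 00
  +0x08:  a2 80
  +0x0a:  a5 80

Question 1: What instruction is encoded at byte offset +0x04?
ldi l, $101

off 0x04: read 26 65 as big → 0x2665
  op=0x2665>>11=0x4 ⇒ ldi (RI)
  [10:8] rd=6 = l
  [7:0] imm=101 = $101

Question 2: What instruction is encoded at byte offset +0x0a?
@+0a  big-endian(a5 80) = 0xa580
  top 5b → 0x14 → bor [RR]
  rd@[10:8]=0x5 ⇒ h
  rs@[7:5]=0x4 ⇒ e

bor h, e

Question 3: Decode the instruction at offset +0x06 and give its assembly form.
jsr $0

+0x06: 60 00 ⇒ word 0x6000 (big)
  opcode bits[15:11]=0xc: jsr/J
  imm@[10:0]=0x0 ⇒ $0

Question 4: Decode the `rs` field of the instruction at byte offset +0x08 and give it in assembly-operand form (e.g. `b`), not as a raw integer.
@+08  big-endian(a2 80) = 0xa280
  top 5b → 0x14 → bor [RR]
  rd: (w>>8)&0x7=0x2 → c
  rs: (w>>5)&0x7=0x4 → e

e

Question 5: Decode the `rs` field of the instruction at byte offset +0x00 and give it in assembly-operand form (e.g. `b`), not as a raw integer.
[00] 86 60 → 0x8660
  top 5b → 0x10 → add [RR]
  rd@[10:8]=0x6 ⇒ l
  rs@[7:5]=0x3 ⇒ d

d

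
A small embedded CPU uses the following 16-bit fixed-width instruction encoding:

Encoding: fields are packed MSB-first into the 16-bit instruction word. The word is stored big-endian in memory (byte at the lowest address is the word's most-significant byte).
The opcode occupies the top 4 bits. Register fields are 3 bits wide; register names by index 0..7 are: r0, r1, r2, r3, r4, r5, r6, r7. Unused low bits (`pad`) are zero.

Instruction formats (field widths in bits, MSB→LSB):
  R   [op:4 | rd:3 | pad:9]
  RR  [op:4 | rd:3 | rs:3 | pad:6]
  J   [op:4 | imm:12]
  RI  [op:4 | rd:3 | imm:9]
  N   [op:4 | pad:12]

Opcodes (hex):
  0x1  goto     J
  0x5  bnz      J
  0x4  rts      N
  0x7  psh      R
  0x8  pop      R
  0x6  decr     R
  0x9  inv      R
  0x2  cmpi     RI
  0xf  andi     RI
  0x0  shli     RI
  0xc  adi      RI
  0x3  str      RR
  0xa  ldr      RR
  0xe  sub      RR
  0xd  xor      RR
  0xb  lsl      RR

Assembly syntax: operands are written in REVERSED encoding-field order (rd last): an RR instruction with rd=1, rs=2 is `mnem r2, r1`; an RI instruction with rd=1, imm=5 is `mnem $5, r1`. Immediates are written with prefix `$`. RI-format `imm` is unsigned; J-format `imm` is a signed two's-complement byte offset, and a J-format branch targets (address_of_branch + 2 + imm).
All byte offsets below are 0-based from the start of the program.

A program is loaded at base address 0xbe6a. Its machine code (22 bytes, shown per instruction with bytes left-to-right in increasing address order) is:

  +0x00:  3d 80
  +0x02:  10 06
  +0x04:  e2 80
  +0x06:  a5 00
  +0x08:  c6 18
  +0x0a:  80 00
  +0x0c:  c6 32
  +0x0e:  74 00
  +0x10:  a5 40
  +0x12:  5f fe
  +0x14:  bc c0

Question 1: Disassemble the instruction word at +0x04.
sub r2, r1

[04] e2 80 → 0xe280
  op=0xe280>>12=0xe ⇒ sub (RR)
  rd@[11:9]=0x1 ⇒ r1
  rs@[8:6]=0x2 ⇒ r2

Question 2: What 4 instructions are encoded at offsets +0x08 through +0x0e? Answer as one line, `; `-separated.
adi $24, r3; pop r0; adi $50, r3; psh r2

+0x08: c6 18 ⇒ word 0xc618 (big)
  opcode bits[15:12]=0xc: adi/RI
  rd@[11:9]=0x3 ⇒ r3
  imm@[8:0]=0x18 ⇒ $24
+0x0a: 80 00 ⇒ word 0x8000 (big)
  opcode bits[15:12]=0x8: pop/R
  rd@[11:9]=0x0 ⇒ r0
+0x0c: c6 32 ⇒ word 0xc632 (big)
  opcode bits[15:12]=0xc: adi/RI
  rd@[11:9]=0x3 ⇒ r3
  imm@[8:0]=0x32 ⇒ $50
+0x0e: 74 00 ⇒ word 0x7400 (big)
  opcode bits[15:12]=0x7: psh/R
  rd@[11:9]=0x2 ⇒ r2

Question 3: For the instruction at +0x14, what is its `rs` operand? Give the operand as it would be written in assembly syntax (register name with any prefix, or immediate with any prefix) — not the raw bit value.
r3

@+14  big-endian(bc c0) = 0xbcc0
  op=0xbcc0>>12=0xb ⇒ lsl (RR)
  [11:9] rd=6 = r6
  [8:6] rs=3 = r3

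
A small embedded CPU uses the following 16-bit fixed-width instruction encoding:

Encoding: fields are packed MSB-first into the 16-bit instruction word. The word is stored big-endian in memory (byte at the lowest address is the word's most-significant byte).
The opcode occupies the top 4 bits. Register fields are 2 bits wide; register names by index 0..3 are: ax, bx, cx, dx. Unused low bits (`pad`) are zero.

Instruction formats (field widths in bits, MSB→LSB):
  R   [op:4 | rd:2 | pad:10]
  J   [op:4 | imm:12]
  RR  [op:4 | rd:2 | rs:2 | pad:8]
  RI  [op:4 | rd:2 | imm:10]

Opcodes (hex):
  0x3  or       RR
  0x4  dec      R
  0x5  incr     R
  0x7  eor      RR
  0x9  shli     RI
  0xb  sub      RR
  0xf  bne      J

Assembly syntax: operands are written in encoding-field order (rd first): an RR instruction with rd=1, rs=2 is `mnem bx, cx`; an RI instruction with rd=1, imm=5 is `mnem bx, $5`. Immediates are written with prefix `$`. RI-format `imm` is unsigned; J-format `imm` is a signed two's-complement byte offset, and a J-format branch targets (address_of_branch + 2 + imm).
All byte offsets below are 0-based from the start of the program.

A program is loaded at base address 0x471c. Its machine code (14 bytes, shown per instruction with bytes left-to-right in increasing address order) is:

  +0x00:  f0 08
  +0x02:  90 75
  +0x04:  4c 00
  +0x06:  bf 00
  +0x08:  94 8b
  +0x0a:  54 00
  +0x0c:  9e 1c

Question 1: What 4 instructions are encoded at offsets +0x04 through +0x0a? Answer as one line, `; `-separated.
+0x04: 4c 00 ⇒ word 0x4c00 (big)
  op=0x4c00>>12=0x4 ⇒ dec (R)
  rd@[11:10]=0x3 ⇒ dx
+0x06: bf 00 ⇒ word 0xbf00 (big)
  op=0xbf00>>12=0xb ⇒ sub (RR)
  rd@[11:10]=0x3 ⇒ dx
  rs@[9:8]=0x3 ⇒ dx
+0x08: 94 8b ⇒ word 0x948b (big)
  op=0x948b>>12=0x9 ⇒ shli (RI)
  rd@[11:10]=0x1 ⇒ bx
  imm@[9:0]=0x8b ⇒ $139
+0x0a: 54 00 ⇒ word 0x5400 (big)
  op=0x5400>>12=0x5 ⇒ incr (R)
  rd@[11:10]=0x1 ⇒ bx

dec dx; sub dx, dx; shli bx, $139; incr bx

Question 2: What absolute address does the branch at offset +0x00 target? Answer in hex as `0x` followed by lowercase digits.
0x4726

[00] f0 08 → 0xf008
  top 4b → 0xf → bne [J]
  imm: (w>>0)&0xfff=0x8 → $8
  target = base 0x471c + off 0x00 + 2 + imm 8 = 0x4726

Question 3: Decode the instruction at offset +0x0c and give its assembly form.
off 0x0c: read 9e 1c as big → 0x9e1c
  opcode bits[15:12]=0x9: shli/RI
  rd@[11:10]=0x3 ⇒ dx
  imm@[9:0]=0x21c ⇒ $540

shli dx, $540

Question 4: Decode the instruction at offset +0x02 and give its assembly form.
shli ax, $117

off 0x02: read 90 75 as big → 0x9075
  opcode bits[15:12]=0x9: shli/RI
  rd@[11:10]=0x0 ⇒ ax
  imm@[9:0]=0x75 ⇒ $117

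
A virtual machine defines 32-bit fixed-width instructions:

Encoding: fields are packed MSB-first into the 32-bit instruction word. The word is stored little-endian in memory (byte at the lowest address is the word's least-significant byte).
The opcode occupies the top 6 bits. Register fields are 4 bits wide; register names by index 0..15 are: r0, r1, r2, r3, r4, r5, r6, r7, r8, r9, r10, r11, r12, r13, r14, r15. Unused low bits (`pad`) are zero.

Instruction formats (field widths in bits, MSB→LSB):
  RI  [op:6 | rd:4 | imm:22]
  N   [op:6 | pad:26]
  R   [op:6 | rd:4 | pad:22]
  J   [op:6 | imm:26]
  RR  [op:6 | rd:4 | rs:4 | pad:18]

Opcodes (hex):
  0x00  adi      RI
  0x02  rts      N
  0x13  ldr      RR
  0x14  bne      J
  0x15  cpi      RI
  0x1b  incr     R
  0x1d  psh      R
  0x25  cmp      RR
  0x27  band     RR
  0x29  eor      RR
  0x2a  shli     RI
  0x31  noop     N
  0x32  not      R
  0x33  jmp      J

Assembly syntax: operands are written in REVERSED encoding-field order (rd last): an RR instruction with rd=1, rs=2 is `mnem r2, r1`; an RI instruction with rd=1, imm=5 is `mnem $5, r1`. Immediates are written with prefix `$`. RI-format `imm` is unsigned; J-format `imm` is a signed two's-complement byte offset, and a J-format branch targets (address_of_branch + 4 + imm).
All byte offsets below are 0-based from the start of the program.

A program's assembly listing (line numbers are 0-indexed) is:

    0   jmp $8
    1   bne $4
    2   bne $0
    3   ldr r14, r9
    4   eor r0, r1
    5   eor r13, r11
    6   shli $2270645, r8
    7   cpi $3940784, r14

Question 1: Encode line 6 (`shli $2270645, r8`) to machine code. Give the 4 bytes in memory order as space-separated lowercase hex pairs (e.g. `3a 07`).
L6: shli op=0x2a:6|rd=8:4|imm=2270645:22 ⇒ 0xaa22a5b5 ⇒ little b5 a5 22 aa

b5 a5 22 aa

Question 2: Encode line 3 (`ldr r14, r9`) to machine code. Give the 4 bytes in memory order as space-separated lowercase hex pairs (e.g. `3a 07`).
00 00 78 4e

line 3 (ldr): pack op=0x13:6|rd=9:4|rs=14:4|pad=0:18 = 0x4e780000; little→ 00 00 78 4e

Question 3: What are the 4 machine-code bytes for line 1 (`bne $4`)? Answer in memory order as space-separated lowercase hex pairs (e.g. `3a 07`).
04 00 00 50

1. bne fields op=0x14:6|imm=4:26 → word 50000004h → 04 00 00 50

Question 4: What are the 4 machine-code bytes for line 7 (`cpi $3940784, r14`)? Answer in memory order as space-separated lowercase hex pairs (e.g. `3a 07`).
line 7 (cpi): pack op=0x15:6|rd=14:4|imm=3940784:22 = 0x57bc21b0; little→ b0 21 bc 57

b0 21 bc 57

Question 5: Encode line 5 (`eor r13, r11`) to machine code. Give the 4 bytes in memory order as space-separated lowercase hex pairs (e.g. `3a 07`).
00 00 f4 a6

line 5 (eor): pack op=0x29:6|rd=11:4|rs=13:4|pad=0:18 = 0xa6f40000; little→ 00 00 f4 a6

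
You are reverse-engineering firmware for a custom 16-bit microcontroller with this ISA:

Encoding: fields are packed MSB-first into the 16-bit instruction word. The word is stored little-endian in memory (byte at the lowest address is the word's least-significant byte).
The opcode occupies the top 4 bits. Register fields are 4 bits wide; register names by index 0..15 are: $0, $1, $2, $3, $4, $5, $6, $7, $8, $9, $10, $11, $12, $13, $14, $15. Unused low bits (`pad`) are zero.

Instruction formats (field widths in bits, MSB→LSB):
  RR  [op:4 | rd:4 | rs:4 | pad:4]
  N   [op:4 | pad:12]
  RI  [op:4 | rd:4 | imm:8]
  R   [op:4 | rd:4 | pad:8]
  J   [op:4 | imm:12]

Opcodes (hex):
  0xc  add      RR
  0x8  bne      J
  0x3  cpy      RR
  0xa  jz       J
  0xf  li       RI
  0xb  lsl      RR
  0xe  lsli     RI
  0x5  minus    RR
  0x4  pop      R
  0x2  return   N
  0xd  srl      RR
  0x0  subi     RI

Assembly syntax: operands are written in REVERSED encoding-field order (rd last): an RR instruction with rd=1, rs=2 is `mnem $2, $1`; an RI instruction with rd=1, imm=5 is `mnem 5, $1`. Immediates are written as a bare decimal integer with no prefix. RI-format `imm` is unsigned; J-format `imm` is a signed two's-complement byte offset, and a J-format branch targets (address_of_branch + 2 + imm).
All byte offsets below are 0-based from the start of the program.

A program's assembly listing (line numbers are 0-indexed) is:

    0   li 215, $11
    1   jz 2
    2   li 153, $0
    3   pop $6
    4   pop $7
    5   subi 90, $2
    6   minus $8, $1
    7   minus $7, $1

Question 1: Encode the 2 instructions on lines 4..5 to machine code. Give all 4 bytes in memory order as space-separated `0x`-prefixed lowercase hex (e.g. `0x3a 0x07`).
line 4 (pop): pack op=0x4:4|rd=7:4|pad=0:8 = 0x4700; little→ 00 47
line 5 (subi): pack op=0x0:4|rd=2:4|imm=90:8 = 0x025a; little→ 5a 02

0x00 0x47 0x5a 0x02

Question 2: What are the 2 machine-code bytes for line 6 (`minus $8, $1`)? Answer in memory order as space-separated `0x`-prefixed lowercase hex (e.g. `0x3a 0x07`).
6. minus fields op=0x5:4|rd=1:4|rs=8:4|pad=0:4 → word 5180h → 80 51

0x80 0x51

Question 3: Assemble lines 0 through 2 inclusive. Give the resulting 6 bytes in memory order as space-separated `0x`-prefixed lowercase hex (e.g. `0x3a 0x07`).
0. li fields op=0xf:4|rd=11:4|imm=215:8 → word fbd7h → d7 fb
1. jz fields op=0xa:4|imm=2:12 → word a002h → 02 a0
2. li fields op=0xf:4|rd=0:4|imm=153:8 → word f099h → 99 f0

0xd7 0xfb 0x02 0xa0 0x99 0xf0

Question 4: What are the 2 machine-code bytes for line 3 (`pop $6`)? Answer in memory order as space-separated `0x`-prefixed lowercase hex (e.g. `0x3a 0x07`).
0x00 0x46

line 3 (pop): pack op=0x4:4|rd=6:4|pad=0:8 = 0x4600; little→ 00 46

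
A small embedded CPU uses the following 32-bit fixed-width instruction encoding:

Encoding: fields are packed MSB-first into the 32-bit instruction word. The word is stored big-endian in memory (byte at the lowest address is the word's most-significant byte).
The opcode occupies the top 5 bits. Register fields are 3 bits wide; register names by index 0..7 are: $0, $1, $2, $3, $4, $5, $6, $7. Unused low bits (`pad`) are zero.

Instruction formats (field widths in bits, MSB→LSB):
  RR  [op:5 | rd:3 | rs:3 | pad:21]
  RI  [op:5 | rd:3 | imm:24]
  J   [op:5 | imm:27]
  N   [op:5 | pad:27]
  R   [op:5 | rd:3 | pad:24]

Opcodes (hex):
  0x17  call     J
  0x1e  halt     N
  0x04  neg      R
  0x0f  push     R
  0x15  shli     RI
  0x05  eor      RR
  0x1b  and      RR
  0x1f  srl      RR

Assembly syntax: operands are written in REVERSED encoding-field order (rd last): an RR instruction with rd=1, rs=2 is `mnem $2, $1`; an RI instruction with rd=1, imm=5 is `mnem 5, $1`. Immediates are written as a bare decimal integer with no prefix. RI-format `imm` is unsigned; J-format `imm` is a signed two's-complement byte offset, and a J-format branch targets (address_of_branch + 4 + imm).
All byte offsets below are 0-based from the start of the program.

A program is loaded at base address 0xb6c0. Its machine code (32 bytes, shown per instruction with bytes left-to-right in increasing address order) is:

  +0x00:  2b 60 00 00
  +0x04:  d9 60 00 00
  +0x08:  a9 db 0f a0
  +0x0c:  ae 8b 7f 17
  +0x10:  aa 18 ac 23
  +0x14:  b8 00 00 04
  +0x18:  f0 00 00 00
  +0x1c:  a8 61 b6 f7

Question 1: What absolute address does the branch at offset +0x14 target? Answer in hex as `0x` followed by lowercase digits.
+0x14: b8 00 00 04 ⇒ word 0xb8000004 (big)
  top 5b → 0x17 → call [J]
  [26:0] imm=4 = 4
  target = base 0xb6c0 + off 0x14 + 4 + imm 4 = 0xb6dc

0xb6dc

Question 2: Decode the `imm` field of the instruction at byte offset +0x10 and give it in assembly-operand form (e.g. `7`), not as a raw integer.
1616931

off 0x10: read aa 18 ac 23 as big → 0xaa18ac23
  top 5b → 0x15 → shli [RI]
  [26:24] rd=2 = $2
  [23:0] imm=1616931 = 1616931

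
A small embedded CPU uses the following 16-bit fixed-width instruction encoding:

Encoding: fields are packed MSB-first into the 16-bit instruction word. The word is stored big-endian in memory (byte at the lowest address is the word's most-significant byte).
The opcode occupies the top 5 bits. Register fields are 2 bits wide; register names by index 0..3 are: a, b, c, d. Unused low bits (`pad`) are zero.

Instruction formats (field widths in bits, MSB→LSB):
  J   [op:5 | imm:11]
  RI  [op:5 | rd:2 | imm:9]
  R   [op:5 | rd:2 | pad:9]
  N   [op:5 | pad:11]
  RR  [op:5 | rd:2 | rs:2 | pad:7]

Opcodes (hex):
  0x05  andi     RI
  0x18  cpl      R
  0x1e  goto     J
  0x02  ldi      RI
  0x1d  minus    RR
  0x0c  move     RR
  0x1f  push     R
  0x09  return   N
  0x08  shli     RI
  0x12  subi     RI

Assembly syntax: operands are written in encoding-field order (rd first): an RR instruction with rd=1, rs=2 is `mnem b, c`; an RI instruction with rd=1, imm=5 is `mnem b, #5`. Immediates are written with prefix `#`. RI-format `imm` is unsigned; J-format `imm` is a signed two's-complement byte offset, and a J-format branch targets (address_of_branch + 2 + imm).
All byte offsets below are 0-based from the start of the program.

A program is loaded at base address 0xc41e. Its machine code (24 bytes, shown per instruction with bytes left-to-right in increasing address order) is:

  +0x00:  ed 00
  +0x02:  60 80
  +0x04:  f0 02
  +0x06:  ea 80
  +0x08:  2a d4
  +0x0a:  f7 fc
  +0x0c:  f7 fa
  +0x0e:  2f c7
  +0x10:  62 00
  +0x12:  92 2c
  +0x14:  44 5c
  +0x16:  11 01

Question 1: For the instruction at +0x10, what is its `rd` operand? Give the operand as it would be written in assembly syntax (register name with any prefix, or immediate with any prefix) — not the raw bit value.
+0x10: 62 00 ⇒ word 0x6200 (big)
  op=0x6200>>11=0xc ⇒ move (RR)
  rd@[10:9]=0x1 ⇒ b
  rs@[8:7]=0x0 ⇒ a

b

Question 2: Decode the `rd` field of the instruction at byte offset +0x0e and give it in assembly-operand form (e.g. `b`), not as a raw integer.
+0x0e: 2f c7 ⇒ word 0x2fc7 (big)
  op=0x2fc7>>11=0x5 ⇒ andi (RI)
  [10:9] rd=3 = d
  [8:0] imm=455 = #455

d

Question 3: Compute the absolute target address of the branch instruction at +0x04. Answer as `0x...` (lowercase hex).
[04] f0 02 → 0xf002
  op=0xf002>>11=0x1e ⇒ goto (J)
  [10:0] imm=2 = #2
  target = base 0xc41e + off 0x04 + 2 + imm 2 = 0xc426

0xc426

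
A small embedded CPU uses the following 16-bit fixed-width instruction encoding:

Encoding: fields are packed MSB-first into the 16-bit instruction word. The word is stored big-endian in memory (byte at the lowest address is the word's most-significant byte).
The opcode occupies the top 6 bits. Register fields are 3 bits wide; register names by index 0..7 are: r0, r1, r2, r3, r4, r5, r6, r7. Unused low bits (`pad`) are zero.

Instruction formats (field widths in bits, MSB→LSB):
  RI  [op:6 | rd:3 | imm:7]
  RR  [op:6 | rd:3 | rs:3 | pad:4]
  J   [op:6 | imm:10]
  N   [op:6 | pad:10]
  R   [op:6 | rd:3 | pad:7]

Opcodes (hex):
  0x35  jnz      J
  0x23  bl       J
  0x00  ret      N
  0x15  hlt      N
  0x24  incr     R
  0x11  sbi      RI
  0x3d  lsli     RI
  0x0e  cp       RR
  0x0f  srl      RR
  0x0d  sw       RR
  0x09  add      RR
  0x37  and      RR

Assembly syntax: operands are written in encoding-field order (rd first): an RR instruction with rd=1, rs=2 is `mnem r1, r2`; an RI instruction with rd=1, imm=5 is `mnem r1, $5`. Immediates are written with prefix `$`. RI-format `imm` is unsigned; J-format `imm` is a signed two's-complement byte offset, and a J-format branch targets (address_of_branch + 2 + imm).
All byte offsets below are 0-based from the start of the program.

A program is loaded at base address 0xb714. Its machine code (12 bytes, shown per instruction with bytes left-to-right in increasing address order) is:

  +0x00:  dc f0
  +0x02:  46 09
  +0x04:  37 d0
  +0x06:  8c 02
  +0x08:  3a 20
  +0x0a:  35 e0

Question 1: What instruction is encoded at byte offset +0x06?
bl $2

[06] 8c 02 → 0x8c02
  opcode bits[15:10]=0x23: bl/J
  imm@[9:0]=0x2 ⇒ $2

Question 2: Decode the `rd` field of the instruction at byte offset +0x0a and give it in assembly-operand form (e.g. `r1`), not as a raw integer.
r3

off 0x0a: read 35 e0 as big → 0x35e0
  op=0x35e0>>10=0xd ⇒ sw (RR)
  rd: (w>>7)&0x7=0x3 → r3
  rs: (w>>4)&0x7=0x6 → r6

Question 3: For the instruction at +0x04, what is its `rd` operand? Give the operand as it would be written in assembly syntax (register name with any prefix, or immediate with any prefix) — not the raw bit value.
r7

off 0x04: read 37 d0 as big → 0x37d0
  op=0x37d0>>10=0xd ⇒ sw (RR)
  rd@[9:7]=0x7 ⇒ r7
  rs@[6:4]=0x5 ⇒ r5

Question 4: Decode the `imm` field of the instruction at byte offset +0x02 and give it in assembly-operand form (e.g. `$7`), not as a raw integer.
[02] 46 09 → 0x4609
  top 6b → 0x11 → sbi [RI]
  [9:7] rd=4 = r4
  [6:0] imm=9 = $9

$9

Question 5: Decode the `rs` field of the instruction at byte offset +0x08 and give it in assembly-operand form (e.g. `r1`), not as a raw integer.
r2

@+08  big-endian(3a 20) = 0x3a20
  top 6b → 0xe → cp [RR]
  rd: (w>>7)&0x7=0x4 → r4
  rs: (w>>4)&0x7=0x2 → r2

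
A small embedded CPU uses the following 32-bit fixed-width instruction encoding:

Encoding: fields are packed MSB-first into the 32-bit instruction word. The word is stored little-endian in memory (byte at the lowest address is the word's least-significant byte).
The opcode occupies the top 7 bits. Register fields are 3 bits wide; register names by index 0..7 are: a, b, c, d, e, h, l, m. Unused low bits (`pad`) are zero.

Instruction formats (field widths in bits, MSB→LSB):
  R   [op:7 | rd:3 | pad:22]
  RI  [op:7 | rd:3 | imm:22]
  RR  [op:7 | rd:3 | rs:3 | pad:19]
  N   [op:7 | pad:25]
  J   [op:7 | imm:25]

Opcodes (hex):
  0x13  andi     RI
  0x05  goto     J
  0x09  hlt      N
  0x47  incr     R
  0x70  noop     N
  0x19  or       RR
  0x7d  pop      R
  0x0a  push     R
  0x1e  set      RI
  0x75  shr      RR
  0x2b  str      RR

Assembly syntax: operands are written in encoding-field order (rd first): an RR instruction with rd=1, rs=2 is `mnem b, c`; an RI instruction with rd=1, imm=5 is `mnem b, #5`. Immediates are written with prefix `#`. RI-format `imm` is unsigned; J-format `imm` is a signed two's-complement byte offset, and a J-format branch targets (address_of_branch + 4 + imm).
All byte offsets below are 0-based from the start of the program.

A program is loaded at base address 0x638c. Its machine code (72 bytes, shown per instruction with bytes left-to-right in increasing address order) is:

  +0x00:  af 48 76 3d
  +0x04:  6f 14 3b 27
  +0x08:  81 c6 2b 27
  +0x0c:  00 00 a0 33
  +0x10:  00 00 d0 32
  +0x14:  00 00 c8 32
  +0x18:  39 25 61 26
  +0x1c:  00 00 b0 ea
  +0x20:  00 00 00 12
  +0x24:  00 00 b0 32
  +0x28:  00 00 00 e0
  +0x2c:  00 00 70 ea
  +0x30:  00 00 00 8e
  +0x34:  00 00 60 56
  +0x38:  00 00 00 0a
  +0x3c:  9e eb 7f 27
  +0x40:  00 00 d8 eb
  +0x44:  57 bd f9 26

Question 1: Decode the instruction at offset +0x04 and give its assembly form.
@+04  little-endian(6f 14 3b 27) = 0x273b146f
  top 7b → 0x13 → andi [RI]
  [24:22] rd=4 = e
  [21:0] imm=3871855 = #3871855

andi e, #3871855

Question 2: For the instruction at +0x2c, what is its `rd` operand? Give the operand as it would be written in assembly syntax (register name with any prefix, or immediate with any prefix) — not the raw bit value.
@+2c  little-endian(00 00 70 ea) = 0xea700000
  top 7b → 0x75 → shr [RR]
  rd: (w>>22)&0x7=0x1 → b
  rs: (w>>19)&0x7=0x6 → l

b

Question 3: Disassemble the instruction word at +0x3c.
[3c] 9e eb 7f 27 → 0x277feb9e
  opcode bits[31:25]=0x13: andi/RI
  rd@[24:22]=0x5 ⇒ h
  imm@[21:0]=0x3feb9e ⇒ #4189086

andi h, #4189086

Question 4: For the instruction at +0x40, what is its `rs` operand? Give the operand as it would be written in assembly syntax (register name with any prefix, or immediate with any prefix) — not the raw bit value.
d

[40] 00 00 d8 eb → 0xebd80000
  top 7b → 0x75 → shr [RR]
  rd@[24:22]=0x7 ⇒ m
  rs@[21:19]=0x3 ⇒ d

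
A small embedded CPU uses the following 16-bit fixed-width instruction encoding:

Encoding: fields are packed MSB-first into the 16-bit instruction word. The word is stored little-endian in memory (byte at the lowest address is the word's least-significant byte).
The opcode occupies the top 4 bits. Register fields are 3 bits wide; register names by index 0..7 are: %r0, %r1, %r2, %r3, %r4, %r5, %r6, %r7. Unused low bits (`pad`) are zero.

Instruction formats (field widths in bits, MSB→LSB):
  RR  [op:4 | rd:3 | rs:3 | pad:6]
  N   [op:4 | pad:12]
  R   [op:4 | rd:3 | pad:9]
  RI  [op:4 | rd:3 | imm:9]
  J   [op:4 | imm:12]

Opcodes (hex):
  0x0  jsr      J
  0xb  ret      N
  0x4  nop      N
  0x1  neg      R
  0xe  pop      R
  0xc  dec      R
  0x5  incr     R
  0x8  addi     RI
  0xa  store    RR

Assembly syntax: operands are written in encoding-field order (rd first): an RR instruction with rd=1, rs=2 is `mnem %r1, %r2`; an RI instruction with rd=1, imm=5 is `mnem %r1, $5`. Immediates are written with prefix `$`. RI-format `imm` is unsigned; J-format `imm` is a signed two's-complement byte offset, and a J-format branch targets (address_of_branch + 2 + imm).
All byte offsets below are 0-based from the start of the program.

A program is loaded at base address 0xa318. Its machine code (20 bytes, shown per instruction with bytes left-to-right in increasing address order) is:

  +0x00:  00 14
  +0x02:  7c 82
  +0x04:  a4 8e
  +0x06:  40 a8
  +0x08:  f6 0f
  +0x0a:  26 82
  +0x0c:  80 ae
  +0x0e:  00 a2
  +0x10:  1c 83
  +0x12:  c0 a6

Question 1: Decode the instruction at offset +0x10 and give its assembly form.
off 0x10: read 1c 83 as little → 0x831c
  top 4b → 0x8 → addi [RI]
  rd: (w>>9)&0x7=0x1 → %r1
  imm: (w>>0)&0x1ff=0x11c → $284

addi %r1, $284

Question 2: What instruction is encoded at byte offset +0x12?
store %r3, %r3

[12] c0 a6 → 0xa6c0
  op=0xa6c0>>12=0xa ⇒ store (RR)
  [11:9] rd=3 = %r3
  [8:6] rs=3 = %r3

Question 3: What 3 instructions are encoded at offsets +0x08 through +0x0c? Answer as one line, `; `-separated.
jsr $-10; addi %r1, $38; store %r7, %r2

off 0x08: read f6 0f as little → 0x0ff6
  opcode bits[15:12]=0x0: jsr/J
  [11:0] imm=4086 (s12→-10) = $-10
off 0x0a: read 26 82 as little → 0x8226
  opcode bits[15:12]=0x8: addi/RI
  [11:9] rd=1 = %r1
  [8:0] imm=38 = $38
off 0x0c: read 80 ae as little → 0xae80
  opcode bits[15:12]=0xa: store/RR
  [11:9] rd=7 = %r7
  [8:6] rs=2 = %r2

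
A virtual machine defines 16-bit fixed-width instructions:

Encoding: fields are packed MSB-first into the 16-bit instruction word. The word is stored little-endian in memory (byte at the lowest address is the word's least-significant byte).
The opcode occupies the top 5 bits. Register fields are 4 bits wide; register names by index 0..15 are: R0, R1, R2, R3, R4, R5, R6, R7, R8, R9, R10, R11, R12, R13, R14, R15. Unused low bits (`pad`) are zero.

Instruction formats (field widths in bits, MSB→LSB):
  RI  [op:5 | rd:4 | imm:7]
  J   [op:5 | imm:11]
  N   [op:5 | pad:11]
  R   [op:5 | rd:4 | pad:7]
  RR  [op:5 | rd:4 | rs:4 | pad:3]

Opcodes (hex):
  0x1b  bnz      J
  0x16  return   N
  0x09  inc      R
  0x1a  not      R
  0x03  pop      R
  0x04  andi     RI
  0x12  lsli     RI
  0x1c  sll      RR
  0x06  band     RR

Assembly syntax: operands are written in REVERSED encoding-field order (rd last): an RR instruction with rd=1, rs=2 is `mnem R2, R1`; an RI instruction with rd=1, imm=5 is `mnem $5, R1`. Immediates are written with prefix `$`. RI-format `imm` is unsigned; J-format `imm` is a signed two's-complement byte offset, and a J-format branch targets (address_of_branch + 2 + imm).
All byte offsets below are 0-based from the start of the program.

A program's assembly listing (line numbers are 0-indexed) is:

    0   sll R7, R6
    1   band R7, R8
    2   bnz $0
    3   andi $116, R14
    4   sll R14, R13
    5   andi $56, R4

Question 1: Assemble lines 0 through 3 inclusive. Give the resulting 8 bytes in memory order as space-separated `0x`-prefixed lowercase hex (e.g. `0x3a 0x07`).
line 0 (sll): pack op=0x1c:5|rd=6:4|rs=7:4|pad=0:3 = 0xe338; little→ 38 e3
line 1 (band): pack op=0x6:5|rd=8:4|rs=7:4|pad=0:3 = 0x3438; little→ 38 34
line 2 (bnz): pack op=0x1b:5|imm=0:11 = 0xd800; little→ 00 d8
line 3 (andi): pack op=0x4:5|rd=14:4|imm=116:7 = 0x2774; little→ 74 27

0x38 0xe3 0x38 0x34 0x00 0xd8 0x74 0x27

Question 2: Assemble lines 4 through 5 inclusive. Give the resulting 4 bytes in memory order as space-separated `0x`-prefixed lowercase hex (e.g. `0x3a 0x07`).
0xf0 0xe6 0x38 0x22

L4: sll op=0x1c:5|rd=13:4|rs=14:4|pad=0:3 ⇒ 0xe6f0 ⇒ little f0 e6
L5: andi op=0x4:5|rd=4:4|imm=56:7 ⇒ 0x2238 ⇒ little 38 22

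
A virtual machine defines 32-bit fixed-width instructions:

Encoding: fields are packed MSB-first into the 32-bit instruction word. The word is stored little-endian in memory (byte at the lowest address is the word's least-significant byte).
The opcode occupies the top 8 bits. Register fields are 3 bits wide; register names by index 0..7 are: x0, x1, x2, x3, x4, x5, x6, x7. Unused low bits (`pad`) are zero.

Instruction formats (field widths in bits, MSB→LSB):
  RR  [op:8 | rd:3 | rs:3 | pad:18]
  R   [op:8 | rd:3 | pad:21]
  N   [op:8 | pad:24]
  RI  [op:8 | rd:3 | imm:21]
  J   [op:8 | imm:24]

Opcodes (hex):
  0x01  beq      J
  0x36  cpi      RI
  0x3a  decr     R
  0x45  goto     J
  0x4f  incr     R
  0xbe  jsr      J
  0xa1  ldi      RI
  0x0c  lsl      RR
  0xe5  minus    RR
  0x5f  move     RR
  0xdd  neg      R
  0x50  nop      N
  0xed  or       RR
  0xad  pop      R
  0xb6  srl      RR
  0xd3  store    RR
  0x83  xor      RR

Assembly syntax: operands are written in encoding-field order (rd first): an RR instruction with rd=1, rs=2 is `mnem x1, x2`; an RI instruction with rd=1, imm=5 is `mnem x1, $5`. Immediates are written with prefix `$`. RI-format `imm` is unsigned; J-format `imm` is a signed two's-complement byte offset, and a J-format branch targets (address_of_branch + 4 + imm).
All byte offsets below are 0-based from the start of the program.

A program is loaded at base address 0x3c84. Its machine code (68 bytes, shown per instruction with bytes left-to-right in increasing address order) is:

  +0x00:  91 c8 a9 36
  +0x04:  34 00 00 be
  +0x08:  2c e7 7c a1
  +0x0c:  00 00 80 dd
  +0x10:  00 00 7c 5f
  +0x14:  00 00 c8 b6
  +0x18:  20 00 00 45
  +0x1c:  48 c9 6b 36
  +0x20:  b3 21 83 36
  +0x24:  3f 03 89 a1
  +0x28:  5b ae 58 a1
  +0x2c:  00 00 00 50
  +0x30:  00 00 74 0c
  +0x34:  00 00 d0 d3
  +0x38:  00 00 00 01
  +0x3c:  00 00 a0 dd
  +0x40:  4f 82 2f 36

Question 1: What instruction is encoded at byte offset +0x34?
+0x34: 00 00 d0 d3 ⇒ word 0xd3d00000 (little)
  opcode bits[31:24]=0xd3: store/RR
  [23:21] rd=6 = x6
  [20:18] rs=4 = x4

store x6, x4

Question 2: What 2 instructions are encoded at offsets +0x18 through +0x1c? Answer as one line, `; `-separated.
[18] 20 00 00 45 → 0x45000020
  top 8b → 0x45 → goto [J]
  imm: (w>>0)&0xffffff=0x20 → $32
[1c] 48 c9 6b 36 → 0x366bc948
  top 8b → 0x36 → cpi [RI]
  rd: (w>>21)&0x7=0x3 → x3
  imm: (w>>0)&0x1fffff=0xbc948 → $772424

goto $32; cpi x3, $772424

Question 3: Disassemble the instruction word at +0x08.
[08] 2c e7 7c a1 → 0xa17ce72c
  top 8b → 0xa1 → ldi [RI]
  rd@[23:21]=0x3 ⇒ x3
  imm@[20:0]=0x1ce72c ⇒ $1894188

ldi x3, $1894188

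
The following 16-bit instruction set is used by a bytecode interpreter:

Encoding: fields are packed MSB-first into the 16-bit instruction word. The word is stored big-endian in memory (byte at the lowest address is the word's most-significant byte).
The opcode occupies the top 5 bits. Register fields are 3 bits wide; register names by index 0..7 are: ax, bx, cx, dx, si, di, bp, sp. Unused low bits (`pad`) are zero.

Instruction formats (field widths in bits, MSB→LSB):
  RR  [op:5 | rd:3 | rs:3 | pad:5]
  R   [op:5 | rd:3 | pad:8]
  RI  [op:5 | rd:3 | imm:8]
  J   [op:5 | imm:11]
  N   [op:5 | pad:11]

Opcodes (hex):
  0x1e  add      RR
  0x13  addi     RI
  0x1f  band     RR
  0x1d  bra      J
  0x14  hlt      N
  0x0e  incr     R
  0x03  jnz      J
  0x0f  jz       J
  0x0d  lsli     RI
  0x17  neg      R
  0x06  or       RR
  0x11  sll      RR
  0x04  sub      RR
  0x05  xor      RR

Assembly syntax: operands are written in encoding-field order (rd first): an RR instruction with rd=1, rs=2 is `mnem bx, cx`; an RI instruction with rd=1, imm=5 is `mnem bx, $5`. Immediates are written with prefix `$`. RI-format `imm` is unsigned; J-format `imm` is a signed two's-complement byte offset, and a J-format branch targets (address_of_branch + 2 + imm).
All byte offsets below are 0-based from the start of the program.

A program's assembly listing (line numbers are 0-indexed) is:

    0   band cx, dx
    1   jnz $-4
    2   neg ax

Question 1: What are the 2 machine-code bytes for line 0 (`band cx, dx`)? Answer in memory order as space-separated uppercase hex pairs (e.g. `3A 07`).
0. band fields op=0x1f:5|rd=2:3|rs=3:3|pad=0:5 → word fa60h → fa 60

FA 60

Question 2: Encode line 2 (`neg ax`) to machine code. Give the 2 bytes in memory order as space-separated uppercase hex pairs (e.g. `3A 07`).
L2: neg op=0x17:5|rd=0:3|pad=0:8 ⇒ 0xb800 ⇒ big b8 00

B8 00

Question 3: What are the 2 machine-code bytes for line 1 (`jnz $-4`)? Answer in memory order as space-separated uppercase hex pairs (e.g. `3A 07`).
L1: jnz op=0x3:5|imm=-4:11 ⇒ 0x1ffc ⇒ big 1f fc

1F FC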